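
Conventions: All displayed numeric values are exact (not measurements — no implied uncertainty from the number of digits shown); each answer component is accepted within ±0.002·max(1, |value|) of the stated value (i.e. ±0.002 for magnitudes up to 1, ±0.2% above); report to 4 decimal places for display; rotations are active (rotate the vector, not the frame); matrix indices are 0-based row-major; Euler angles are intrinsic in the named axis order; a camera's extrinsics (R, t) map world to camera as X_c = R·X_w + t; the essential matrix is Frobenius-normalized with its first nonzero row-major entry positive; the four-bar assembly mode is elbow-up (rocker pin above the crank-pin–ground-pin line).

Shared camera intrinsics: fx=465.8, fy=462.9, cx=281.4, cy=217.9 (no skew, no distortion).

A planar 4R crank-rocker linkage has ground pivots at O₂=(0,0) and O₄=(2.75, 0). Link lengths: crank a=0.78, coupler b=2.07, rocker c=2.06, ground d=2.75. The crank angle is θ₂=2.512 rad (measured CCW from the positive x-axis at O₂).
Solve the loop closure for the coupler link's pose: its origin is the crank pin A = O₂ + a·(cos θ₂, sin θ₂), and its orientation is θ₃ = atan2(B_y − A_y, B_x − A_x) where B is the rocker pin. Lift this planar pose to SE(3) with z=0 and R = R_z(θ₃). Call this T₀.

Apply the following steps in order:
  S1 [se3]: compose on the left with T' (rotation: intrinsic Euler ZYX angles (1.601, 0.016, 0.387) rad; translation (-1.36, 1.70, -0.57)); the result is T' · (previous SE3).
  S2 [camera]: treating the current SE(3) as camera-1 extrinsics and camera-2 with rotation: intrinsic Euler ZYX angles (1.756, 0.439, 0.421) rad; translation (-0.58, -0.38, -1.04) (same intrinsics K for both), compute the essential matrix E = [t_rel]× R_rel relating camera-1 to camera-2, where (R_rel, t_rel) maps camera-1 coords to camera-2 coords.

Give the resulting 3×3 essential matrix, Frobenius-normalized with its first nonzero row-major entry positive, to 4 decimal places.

matrix = [0.1027 -0.2583 0.5529; -0.0102 -0.2039 0.2862; -0.5103 -0.4529 -0.1670]

source (fourbar_fk): coupler pose = R=[0.8951 -0.4458 0.0000; 0.4458 0.8951 0.0000; 0.0000 0.0000 1.0000], t=(-0.6304, 0.4593, 0.0000)
after S1 (compose_se3): R=[-0.4398 -0.8153 0.3768; 0.8848 -0.4652 0.0262; 0.1539 0.3449 0.9259], t=(-1.7662, 1.0598, -0.3866)
after S2 (essential): [0.1027 -0.2583 0.5529; -0.0102 -0.2039 0.2862; -0.5103 -0.4529 -0.1670]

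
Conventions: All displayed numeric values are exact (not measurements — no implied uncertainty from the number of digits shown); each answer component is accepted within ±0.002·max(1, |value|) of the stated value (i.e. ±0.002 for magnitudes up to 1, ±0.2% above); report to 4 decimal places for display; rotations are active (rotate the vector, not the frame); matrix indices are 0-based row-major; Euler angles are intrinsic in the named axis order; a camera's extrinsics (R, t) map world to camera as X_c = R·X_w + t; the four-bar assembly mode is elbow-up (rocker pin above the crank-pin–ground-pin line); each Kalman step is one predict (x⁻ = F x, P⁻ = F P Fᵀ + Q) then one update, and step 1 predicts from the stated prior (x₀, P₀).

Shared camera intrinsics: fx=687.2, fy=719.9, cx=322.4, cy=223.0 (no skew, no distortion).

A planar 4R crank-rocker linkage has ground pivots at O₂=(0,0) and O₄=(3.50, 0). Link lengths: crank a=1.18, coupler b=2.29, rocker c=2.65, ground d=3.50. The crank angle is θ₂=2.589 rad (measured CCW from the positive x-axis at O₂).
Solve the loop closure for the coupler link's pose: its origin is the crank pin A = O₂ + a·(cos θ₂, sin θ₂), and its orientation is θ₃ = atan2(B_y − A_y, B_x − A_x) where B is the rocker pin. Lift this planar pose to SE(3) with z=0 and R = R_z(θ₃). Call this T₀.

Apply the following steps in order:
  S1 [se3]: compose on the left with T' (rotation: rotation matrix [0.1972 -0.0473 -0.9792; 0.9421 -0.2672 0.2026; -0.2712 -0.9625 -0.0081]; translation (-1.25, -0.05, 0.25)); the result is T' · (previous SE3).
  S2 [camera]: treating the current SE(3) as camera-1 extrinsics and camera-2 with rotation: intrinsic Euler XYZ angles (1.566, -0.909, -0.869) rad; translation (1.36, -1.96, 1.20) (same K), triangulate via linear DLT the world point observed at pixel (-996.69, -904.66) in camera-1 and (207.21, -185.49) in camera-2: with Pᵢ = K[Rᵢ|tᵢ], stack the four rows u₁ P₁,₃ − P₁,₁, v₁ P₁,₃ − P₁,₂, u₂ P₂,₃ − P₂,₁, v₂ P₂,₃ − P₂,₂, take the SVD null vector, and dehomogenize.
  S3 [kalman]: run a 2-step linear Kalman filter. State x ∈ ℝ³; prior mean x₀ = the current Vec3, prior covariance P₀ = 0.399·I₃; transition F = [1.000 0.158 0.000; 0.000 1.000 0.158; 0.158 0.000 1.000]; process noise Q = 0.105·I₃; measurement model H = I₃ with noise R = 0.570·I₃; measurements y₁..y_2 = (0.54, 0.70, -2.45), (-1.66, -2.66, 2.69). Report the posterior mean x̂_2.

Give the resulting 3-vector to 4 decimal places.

source (fourbar_fk): coupler pose = R=[0.9562 -0.2929 0.0000; 0.2929 0.9562 0.0000; 0.0000 0.0000 1.0000], t=(-1.0044, 0.6194, 0.0000)
after S1 (compose_se3): R=[0.1747 -0.1030 -0.9792; 0.8225 -0.5314 0.2026; -0.5412 -0.8408 -0.0081], t=(-1.4773, -1.1617, -0.0737)
after S2 (triangulate): (-1.8239, -0.5695, 0.9400)
after S3 (kf_track): (-1.1117, -0.9765, 0.4428)

result = (-1.1117, -0.9765, 0.4428)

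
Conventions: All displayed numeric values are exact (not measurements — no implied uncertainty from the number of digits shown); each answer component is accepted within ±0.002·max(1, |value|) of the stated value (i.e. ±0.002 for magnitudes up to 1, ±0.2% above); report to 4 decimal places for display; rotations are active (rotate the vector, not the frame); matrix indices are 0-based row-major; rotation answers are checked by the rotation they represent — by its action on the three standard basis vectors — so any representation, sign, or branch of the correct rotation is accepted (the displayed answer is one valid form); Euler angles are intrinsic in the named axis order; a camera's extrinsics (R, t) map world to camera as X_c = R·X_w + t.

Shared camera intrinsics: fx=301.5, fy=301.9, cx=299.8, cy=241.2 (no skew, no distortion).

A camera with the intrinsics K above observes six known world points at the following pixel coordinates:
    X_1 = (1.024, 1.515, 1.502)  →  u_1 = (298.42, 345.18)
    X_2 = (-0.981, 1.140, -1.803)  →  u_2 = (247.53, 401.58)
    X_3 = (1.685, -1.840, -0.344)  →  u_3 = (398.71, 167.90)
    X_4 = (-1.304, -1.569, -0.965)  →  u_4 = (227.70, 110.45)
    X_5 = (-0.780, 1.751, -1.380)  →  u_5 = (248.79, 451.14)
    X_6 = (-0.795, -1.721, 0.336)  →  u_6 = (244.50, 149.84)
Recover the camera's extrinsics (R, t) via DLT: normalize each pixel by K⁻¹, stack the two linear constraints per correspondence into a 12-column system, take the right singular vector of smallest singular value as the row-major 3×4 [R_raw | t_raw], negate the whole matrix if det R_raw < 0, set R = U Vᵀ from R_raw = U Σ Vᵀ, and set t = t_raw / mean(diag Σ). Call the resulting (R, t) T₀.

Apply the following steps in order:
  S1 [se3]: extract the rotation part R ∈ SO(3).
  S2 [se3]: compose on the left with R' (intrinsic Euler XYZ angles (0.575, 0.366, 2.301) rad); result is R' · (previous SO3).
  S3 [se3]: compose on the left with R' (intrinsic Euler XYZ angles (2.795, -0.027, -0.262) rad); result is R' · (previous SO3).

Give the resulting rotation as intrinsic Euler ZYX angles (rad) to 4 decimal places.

rotation (euler_zyx) = (-2.2995, 0.7681, 2.9668)

source (pnp_recover): camera pose = R=[0.9015 -0.0978 -0.4216; 0.1375 0.9884 0.0646; 0.4104 -0.1162 0.9045], t=(-0.1699, 0.3701, 4.5100)
after S1 (rot_of_se3): [0.9015 -0.0978 -0.4216; 0.1375 0.9884 0.0646; 0.4104 -0.1162 0.9045]
after S2 (compose_so3): [-0.5102 -0.6683 0.5414; 0.1413 -0.6860 -0.7137; 0.8484 -0.2876 0.4445]
after S3 (compose_so3): [-0.4789 -0.8151 0.3259; -0.5366 0.5657 0.6262; -0.6948 0.1250 -0.7083]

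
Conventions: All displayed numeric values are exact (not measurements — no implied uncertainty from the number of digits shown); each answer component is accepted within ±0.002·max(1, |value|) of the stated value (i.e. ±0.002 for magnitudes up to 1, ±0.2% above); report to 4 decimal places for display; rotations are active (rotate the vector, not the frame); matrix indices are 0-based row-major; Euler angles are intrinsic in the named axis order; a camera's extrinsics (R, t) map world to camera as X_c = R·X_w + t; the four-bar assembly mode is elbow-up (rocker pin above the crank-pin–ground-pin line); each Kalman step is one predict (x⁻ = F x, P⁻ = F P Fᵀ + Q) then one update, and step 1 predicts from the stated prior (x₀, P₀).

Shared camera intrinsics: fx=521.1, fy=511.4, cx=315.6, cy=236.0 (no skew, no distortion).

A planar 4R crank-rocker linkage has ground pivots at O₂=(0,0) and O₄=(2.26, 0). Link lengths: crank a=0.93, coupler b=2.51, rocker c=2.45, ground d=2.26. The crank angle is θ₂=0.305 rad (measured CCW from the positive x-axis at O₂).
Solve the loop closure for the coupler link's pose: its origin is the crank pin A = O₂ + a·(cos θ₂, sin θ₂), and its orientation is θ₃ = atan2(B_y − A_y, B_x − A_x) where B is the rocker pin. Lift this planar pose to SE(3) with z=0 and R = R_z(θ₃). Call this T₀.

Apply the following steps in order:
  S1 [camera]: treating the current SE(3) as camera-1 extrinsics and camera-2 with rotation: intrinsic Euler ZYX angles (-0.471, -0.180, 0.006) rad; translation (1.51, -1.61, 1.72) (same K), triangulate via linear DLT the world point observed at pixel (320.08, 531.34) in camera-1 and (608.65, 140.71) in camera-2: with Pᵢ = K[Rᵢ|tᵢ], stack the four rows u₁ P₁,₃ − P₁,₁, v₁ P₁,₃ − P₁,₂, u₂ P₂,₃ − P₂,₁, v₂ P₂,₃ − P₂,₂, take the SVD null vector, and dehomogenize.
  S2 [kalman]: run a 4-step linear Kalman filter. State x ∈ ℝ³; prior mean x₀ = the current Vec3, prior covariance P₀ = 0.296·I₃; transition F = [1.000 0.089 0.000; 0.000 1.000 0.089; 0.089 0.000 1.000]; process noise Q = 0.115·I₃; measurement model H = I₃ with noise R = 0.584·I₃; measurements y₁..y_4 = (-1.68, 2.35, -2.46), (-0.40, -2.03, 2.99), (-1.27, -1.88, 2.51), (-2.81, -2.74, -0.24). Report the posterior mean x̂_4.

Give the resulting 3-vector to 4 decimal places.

result = (-1.6197, -1.2806, 0.6772)

source (fourbar_fk): coupler pose = R=[0.5037 -0.8639 0.0000; 0.8639 0.5037 0.0000; 0.0000 0.0000 1.0000], t=(0.8871, 0.2793, 0.0000)
after S1 (triangulate): (0.0505, 1.0417, 1.4677)
after S2 (kf_track): (-1.6197, -1.2806, 0.6772)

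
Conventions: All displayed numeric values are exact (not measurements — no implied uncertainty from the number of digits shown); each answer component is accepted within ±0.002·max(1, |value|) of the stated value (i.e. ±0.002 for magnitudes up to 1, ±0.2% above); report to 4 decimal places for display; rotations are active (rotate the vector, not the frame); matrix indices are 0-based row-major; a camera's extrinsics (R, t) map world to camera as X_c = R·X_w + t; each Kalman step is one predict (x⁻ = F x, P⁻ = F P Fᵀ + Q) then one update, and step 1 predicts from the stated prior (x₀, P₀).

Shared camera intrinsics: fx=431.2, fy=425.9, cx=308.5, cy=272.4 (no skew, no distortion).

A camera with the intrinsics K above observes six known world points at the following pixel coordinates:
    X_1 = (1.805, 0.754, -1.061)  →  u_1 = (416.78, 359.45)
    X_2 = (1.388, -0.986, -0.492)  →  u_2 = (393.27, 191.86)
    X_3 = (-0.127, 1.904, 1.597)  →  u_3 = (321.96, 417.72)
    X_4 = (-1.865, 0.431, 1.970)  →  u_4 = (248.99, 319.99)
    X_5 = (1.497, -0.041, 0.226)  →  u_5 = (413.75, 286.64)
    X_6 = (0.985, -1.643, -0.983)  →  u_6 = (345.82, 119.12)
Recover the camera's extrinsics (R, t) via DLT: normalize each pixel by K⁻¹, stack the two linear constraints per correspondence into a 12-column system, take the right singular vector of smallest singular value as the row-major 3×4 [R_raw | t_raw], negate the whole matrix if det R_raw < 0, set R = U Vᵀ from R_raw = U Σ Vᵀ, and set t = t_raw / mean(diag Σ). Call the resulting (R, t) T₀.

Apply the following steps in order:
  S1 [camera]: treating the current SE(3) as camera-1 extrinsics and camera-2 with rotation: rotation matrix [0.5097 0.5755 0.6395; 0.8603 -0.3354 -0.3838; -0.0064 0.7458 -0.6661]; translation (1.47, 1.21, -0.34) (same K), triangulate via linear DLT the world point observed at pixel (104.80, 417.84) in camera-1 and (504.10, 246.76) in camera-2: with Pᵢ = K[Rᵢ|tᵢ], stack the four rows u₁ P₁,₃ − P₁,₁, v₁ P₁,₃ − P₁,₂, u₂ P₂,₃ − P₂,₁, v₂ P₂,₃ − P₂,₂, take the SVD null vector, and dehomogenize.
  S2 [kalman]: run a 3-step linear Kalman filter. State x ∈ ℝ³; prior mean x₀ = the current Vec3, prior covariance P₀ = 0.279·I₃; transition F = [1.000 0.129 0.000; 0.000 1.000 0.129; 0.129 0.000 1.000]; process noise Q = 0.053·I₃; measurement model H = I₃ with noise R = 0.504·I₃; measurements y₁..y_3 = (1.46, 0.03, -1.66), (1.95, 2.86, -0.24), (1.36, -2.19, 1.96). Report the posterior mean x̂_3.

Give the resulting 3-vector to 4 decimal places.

source (pnp_recover): camera pose = R=[0.9057 -0.0694 0.4181; 0.0038 0.9878 0.1557; -0.4238 -0.1394 0.8949], t=(-0.2100, 0.1700, 5.5207)
after S1 (triangulate): (-1.4789, 1.6745, -1.3416)
after S2 (kf_track): (1.0239, 0.4550, -0.1331)

result = (1.0239, 0.4550, -0.1331)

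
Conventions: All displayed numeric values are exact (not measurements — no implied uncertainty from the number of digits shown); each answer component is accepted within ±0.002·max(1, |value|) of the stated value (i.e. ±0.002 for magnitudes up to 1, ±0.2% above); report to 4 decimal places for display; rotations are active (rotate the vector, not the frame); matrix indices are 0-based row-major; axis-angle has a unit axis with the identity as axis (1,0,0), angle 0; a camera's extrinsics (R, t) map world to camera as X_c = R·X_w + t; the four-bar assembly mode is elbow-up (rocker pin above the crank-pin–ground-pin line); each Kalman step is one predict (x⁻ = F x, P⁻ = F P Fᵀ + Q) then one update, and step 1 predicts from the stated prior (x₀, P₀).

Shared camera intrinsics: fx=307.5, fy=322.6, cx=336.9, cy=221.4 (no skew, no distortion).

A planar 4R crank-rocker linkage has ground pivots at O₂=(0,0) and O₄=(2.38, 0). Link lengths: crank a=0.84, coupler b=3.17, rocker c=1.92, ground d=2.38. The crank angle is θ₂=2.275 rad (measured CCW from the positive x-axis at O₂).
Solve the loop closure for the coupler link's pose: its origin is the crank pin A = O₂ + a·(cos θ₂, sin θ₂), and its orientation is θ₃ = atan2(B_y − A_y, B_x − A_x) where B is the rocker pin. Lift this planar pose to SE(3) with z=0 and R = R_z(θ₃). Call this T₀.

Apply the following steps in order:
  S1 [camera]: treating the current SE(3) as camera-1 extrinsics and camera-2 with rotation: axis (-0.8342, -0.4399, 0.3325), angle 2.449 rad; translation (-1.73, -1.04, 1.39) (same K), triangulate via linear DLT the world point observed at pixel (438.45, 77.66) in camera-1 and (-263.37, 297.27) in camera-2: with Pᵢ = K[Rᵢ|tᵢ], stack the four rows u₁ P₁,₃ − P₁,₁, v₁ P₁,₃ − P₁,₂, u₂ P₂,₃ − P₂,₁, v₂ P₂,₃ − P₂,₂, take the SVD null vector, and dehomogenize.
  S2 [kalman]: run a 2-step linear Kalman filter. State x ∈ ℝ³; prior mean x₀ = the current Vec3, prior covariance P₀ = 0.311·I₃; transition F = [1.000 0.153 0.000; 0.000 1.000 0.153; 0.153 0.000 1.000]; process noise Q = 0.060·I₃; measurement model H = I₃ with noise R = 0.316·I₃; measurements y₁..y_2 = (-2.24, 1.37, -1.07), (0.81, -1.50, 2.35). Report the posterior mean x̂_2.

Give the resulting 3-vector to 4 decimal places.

source (fourbar_fk): coupler pose = R=[0.9149 -0.4037 0.0000; 0.4037 0.9149 0.0000; 0.0000 0.0000 1.0000], t=(-0.5438, 0.6402, 0.0000)
after S1 (triangulate): (0.4186, -1.5993, 1.4679)
after S2 (kf_track): (-0.2756, -0.4903, 0.9924)

result = (-0.2756, -0.4903, 0.9924)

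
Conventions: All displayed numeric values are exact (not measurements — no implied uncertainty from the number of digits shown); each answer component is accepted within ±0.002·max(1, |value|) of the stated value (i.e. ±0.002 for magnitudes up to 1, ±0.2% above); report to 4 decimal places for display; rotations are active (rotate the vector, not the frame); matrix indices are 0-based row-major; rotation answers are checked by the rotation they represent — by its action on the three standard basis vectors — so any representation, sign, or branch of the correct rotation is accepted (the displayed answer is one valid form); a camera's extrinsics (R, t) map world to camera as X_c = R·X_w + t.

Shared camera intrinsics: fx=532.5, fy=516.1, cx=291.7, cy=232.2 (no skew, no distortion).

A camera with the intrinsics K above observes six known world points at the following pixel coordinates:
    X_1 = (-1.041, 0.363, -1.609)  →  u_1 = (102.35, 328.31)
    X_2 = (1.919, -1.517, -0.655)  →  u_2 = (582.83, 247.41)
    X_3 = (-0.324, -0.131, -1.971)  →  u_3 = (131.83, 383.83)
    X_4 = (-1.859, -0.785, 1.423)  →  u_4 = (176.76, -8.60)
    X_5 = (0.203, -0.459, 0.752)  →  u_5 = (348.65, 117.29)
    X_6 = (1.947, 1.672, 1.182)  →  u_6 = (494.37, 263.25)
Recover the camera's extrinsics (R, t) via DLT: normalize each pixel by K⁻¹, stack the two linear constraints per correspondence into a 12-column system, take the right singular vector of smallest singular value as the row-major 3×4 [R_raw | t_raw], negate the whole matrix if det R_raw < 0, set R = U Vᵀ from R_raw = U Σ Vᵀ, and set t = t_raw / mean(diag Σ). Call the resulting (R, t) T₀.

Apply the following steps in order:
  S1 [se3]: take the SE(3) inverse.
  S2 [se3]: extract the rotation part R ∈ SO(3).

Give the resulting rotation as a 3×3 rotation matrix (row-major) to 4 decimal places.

rotation (matrix) = ((0.9074, 0.3341, -0.2551), (0.0398, 0.5357, 0.8434), (0.4184, -0.7755, 0.4728))

source (pnp_recover): camera pose = R=[0.9074 0.0398 0.4184; 0.3341 0.5357 -0.7755; -0.2551 0.8434 0.4728], t=(0.0100, -0.2600, 4.6700)
after S1 (invert_se3): R=[0.9074 0.3341 -0.2551; 0.0398 0.5357 0.8434; 0.4184 -0.7755 0.4728], t=(1.2689, -3.8000, -2.4138)
after S2 (rot_of_se3): [0.9074 0.3341 -0.2551; 0.0398 0.5357 0.8434; 0.4184 -0.7755 0.4728]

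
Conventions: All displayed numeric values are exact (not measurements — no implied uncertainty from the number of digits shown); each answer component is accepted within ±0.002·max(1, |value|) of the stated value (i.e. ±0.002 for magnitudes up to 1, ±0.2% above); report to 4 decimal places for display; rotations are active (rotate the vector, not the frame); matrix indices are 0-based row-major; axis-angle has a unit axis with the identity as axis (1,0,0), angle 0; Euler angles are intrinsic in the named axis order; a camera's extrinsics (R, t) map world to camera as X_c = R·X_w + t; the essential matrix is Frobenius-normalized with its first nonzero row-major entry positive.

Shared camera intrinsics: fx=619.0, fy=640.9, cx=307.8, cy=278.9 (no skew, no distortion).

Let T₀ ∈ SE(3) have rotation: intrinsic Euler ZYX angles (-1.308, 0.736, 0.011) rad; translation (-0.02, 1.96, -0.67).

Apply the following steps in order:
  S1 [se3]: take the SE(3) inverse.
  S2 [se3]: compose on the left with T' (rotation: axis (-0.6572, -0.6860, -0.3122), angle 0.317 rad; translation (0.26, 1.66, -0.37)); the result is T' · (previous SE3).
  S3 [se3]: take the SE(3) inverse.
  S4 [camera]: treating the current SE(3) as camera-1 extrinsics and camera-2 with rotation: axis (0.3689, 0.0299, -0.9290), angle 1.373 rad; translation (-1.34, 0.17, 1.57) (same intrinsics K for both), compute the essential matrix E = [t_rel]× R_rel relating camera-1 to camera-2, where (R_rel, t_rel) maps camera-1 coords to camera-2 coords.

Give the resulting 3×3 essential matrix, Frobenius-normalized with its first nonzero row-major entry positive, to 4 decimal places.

after S1 (invert_se3): R=[0.1925 -0.7157 -0.6713; 0.9675 0.2526 0.0082; 0.1638 -0.6511 0.7411], t=(0.9569, -0.4704, 1.7760)
after S2 (compose_se3): R=[0.2696 -0.5326 -0.8023; 0.9629 0.1592 0.2179; 0.0117 -0.8312 0.5558], t=(0.7718, 1.5132, 1.6318)
after S3 (invert_se3): R=[0.2696 0.9629 0.0117; -0.5326 0.1592 -0.8312; -0.8023 0.2179 0.5558], t=(-1.6842, 1.5266, -0.6175)
after S4 (essential): [0.0056 0.4759 0.5225; -0.6664 -0.1163 0.1051; -0.1723 -0.0137 0.0452]

matrix = [0.0056 0.4759 0.5225; -0.6664 -0.1163 0.1051; -0.1723 -0.0137 0.0452]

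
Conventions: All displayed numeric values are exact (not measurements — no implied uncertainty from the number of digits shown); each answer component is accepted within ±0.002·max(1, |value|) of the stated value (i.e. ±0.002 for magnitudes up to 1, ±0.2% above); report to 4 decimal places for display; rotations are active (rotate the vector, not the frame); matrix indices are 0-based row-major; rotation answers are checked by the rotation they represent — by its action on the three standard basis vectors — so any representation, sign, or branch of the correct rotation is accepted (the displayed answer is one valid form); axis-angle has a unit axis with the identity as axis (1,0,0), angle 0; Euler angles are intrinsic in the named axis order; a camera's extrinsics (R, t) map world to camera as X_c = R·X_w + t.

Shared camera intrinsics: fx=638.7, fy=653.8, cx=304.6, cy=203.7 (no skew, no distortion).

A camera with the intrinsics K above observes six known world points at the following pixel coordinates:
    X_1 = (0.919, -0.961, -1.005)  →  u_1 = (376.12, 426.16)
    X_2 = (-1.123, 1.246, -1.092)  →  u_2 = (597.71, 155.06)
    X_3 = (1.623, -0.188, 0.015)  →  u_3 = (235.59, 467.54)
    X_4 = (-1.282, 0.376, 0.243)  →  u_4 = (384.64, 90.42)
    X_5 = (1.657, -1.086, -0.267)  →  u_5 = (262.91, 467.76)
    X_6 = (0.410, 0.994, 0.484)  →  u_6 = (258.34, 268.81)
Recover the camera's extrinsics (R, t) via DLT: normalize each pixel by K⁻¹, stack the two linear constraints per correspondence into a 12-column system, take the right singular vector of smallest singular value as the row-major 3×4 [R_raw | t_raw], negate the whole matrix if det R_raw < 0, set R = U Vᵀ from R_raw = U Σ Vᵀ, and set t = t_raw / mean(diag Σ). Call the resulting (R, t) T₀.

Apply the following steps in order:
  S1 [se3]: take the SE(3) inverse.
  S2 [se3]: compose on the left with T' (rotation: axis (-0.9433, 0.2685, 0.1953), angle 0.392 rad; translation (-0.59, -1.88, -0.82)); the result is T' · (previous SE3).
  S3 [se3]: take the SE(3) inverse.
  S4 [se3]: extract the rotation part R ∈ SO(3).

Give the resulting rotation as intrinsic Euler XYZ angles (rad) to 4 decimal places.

rotation (euler_xyz) = (0.8586, -0.9525, 2.6866)

source (pnp_recover): camera pose = R=[-0.4354 0.1025 -0.8944; 0.8678 -0.2163 -0.4473; -0.2393 -0.9709 0.0053], t=(0.2300, 0.4600, 4.9200)
after S1 (invert_se3): R=[-0.4354 0.8678 -0.2393; 0.1025 -0.2163 -0.9709; -0.8944 -0.4473 0.0053], t=(0.8782, 4.8529, 0.3855)
after S2 (compose_se3): R=[-0.5207 0.8412 -0.1457; -0.2547 -0.3160 -0.9139; -0.8149 -0.4387 0.3788], t=(-0.1404, 2.8205, -2.2945)
after S3 (invert_se3): R=[-0.5207 -0.2547 -0.8149; 0.8412 -0.3160 -0.4387; -0.1457 -0.9139 0.3788], t=(-1.2243, 0.0026, 3.4265)
after S4 (rot_of_se3): [-0.5207 -0.2547 -0.8149; 0.8412 -0.3160 -0.4387; -0.1457 -0.9139 0.3788]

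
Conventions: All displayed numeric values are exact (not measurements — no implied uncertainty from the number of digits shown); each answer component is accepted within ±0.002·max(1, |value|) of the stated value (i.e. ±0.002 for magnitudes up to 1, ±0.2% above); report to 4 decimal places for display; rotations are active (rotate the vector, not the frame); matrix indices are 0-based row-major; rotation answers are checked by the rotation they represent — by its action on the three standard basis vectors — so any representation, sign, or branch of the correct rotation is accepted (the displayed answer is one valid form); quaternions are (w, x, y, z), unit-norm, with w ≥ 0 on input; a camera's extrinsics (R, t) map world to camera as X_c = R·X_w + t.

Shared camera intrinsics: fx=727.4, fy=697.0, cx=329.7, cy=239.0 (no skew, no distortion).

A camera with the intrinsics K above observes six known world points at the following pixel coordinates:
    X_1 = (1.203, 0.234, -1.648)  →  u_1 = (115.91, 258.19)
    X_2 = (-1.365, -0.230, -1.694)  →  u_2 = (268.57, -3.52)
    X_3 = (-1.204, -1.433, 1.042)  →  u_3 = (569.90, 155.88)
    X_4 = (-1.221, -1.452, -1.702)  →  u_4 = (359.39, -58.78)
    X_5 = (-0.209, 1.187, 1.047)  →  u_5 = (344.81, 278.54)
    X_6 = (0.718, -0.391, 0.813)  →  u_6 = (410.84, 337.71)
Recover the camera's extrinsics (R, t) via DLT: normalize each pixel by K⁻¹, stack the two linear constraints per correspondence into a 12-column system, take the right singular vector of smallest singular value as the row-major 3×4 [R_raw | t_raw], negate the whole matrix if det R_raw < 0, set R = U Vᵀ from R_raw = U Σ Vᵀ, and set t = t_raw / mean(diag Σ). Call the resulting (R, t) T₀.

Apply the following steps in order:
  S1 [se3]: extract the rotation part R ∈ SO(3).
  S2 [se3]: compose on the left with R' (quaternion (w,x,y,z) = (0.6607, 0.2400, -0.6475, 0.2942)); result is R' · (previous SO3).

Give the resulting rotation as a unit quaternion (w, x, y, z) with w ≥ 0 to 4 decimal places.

rotation (quat) = (0.4821, -0.3515, -0.1689, 0.7845)

source (pnp_recover): camera pose = R=[-0.3157 -0.6319 0.7078; 0.8492 0.1446 0.5079; -0.4233 0.7614 0.4910], t=(0.1100, -0.0700, 6.5300)
after S1 (rot_of_se3): [-0.3157 -0.6319 0.7078; 0.8492 0.1446 0.5079; -0.4233 0.7614 0.4910]
after S2 (compose_so3): [-0.2880 -0.6377 -0.7144; 0.8753 -0.4780 0.0738; -0.3886 -0.6040 0.6959]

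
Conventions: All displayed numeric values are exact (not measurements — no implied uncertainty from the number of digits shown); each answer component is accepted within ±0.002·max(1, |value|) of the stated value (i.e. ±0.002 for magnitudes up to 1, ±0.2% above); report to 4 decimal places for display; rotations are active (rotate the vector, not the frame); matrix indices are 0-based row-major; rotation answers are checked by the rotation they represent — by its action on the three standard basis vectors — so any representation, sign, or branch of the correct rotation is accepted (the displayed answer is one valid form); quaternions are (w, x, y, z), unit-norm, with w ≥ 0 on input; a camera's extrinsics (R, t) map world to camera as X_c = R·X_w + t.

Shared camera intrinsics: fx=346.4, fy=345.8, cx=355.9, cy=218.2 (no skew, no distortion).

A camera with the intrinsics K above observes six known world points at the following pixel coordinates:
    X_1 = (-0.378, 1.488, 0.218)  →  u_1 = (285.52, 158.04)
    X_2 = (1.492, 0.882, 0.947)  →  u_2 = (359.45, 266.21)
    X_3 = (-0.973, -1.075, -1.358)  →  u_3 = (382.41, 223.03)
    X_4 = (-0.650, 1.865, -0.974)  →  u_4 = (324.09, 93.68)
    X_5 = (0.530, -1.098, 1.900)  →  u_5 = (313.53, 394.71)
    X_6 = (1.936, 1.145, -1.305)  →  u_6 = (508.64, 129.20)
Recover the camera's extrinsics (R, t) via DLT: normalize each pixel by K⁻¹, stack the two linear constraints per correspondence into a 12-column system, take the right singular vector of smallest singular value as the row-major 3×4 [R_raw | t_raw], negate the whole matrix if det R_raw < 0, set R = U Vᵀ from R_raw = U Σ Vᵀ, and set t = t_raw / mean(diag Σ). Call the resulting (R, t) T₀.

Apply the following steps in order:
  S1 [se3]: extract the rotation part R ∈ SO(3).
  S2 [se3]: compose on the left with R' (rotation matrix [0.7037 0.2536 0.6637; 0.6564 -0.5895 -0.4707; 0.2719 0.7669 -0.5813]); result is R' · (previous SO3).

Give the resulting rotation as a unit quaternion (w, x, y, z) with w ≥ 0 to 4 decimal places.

source (pnp_recover): camera pose = R=[0.6736 -0.3384 -0.6571; 0.1987 -0.7734 0.6020; -0.7119 -0.5361 -0.4537], t=(-0.0500, 0.2800, 5.3100)
after S1 (rot_of_se3): [0.6736 -0.3384 -0.6571; 0.1987 -0.7734 0.6020; -0.7119 -0.5361 -0.4537]
after S2 (compose_so3): [0.0520 -0.7900 -0.6108; 0.6601 0.4862 -0.5726; 0.7494 -0.3735 0.5468]

rotation (quat) = (0.7220, 0.0690, -0.4710, 0.5022)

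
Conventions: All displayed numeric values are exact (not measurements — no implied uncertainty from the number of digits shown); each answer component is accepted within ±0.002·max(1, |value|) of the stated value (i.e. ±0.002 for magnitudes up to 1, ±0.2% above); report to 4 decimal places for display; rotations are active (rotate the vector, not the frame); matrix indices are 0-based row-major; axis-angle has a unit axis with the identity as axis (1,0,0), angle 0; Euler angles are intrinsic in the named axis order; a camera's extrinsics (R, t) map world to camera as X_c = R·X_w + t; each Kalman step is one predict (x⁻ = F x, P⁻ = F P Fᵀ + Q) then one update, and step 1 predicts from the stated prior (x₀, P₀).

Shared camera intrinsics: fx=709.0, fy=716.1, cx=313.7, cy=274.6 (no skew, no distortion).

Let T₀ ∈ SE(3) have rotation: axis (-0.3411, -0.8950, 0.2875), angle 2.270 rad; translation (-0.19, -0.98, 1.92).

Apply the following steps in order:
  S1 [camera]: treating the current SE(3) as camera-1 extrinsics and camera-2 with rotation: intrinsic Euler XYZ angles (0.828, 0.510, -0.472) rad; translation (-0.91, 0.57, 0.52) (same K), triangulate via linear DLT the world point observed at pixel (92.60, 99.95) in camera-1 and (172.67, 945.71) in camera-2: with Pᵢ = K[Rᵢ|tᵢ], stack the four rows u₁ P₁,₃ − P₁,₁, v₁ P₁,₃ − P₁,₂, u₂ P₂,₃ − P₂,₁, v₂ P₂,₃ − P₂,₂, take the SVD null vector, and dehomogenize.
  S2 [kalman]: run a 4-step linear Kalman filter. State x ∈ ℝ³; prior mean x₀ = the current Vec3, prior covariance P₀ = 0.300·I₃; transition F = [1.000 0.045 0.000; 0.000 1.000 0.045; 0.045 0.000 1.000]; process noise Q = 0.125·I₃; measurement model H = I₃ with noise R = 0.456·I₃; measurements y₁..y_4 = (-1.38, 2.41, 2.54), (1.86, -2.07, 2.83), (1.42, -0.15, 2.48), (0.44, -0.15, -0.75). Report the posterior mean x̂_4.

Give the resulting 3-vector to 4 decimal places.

result = (0.6856, -0.0027, 1.0274)

after S1 (triangulate): (0.2440, 0.8233, 0.3928)
after S2 (kf_track): (0.6856, -0.0027, 1.0274)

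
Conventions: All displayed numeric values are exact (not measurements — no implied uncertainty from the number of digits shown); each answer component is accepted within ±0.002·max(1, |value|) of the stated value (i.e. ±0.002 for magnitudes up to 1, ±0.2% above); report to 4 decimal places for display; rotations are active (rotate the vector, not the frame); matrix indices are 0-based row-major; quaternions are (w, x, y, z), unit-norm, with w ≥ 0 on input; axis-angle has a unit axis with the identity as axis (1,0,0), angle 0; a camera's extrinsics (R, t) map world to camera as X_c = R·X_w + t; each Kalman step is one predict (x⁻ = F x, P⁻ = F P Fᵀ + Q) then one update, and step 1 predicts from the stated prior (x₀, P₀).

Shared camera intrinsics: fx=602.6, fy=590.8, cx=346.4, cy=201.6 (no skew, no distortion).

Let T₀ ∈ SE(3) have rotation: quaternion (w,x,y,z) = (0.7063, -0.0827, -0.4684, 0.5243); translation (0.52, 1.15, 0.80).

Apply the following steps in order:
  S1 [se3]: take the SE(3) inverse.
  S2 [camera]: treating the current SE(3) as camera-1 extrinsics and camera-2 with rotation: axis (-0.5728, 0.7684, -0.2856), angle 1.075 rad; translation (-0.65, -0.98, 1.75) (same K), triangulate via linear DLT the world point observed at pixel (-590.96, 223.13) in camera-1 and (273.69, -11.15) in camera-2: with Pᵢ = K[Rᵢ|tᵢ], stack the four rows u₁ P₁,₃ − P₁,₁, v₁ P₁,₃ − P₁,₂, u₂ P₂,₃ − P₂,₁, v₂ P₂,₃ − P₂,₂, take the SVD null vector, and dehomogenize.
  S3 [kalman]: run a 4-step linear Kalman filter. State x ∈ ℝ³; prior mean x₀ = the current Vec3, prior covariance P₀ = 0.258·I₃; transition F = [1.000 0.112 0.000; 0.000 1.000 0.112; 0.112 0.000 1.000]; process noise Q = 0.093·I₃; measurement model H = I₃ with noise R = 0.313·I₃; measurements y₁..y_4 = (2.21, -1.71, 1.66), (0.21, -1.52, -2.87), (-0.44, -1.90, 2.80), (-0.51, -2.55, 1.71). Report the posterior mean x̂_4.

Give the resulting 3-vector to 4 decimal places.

result = (-0.2489, -1.8598, 1.1737)

after S1 (invert_se3): R=[0.0114 0.8181 0.5749; -0.6632 0.4365 -0.6080; -0.7484 -0.3743 0.5475], t=(-1.4067, 0.3292, 0.3816)
after S2 (triangulate): (-0.0191, 0.0374, 0.5483)
after S3 (kf_track): (-0.2489, -1.8598, 1.1737)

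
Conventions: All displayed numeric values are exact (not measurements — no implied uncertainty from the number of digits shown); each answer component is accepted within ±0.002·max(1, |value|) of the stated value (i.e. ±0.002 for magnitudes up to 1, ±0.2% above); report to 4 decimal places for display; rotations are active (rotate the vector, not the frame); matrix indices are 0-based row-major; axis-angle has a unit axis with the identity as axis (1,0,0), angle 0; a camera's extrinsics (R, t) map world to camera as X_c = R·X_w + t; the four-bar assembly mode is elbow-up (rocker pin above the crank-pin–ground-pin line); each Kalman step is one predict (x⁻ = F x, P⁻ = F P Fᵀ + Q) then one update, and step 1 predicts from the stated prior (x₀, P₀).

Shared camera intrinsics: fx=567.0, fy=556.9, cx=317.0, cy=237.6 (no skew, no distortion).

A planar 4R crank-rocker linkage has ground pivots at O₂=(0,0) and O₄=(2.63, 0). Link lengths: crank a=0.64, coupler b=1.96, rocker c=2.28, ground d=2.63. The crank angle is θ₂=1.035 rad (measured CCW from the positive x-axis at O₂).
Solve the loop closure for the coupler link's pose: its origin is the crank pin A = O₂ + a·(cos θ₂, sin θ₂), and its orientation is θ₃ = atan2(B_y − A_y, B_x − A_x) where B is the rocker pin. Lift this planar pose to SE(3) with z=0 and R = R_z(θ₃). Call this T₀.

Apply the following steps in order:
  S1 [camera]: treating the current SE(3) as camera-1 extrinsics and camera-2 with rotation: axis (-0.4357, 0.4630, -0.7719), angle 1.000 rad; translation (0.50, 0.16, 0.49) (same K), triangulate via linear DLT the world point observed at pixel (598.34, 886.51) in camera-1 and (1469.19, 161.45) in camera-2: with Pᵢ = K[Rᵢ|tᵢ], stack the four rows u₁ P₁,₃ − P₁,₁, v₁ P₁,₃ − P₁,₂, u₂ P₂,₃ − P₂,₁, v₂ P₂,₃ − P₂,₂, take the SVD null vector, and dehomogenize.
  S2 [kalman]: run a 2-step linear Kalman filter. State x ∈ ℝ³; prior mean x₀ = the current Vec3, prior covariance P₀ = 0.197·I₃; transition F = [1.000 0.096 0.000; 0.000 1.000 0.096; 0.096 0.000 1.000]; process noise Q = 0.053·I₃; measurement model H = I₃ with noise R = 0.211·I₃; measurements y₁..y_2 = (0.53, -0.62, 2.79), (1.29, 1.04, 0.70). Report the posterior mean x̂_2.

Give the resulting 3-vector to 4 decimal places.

source (fourbar_fk): coupler pose = R=[0.6520 -0.7582 0.0000; 0.7582 0.6520 0.0000; 0.0000 0.0000 1.0000], t=(0.3267, 0.5503, 0.0000)
after S1 (triangulate): (1.3188, 0.5082, 1.6148)
after S2 (kf_track): (1.0590, 0.5390, 1.6500)

result = (1.0590, 0.5390, 1.6500)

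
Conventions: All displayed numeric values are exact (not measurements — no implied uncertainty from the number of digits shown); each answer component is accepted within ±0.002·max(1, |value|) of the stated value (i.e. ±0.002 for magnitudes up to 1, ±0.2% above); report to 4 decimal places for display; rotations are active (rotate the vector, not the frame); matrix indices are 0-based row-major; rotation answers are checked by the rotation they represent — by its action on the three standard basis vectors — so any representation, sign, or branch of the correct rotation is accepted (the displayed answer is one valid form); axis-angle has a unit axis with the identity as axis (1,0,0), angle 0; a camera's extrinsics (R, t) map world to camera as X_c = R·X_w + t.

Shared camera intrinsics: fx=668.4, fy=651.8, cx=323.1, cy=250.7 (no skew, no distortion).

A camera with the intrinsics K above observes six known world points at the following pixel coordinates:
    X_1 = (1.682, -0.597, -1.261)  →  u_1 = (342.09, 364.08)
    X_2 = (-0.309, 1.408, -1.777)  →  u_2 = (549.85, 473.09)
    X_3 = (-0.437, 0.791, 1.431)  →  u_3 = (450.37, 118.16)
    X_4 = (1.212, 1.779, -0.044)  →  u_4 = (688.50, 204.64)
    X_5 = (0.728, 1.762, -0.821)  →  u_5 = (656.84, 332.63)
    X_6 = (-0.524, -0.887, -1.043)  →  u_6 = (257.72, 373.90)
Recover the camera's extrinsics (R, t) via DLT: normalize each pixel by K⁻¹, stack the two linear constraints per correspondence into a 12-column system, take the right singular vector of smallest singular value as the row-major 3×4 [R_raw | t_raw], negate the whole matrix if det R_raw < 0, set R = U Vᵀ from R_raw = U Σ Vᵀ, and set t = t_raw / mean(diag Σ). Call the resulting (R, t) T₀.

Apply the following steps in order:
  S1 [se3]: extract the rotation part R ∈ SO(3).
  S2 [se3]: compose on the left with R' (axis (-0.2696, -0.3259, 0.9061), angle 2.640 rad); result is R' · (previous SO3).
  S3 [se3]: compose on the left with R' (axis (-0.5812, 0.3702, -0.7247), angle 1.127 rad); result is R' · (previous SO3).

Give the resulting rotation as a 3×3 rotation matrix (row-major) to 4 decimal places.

rotation (matrix) = ((0.4468, -0.3981, 0.8012), (-0.2469, 0.8059, 0.5381), (-0.8599, -0.4383, 0.2617))

source (pnp_recover): camera pose = R=[0.1493 0.9887 0.0154; -0.3042 0.0607 -0.9507; -0.9408 0.1373 0.3098], t=(0.4500, -0.0900, 5.2802)
after S1 (rot_of_se3): [0.1493 0.9887 0.0154; -0.3042 0.0607 -0.9507; -0.9408 0.1373 0.3098]
after S2 (compose_so3): [0.5507 -0.8328 0.0555; 0.6952 0.4945 0.5217; -0.4620 -0.2487 0.8513]
after S3 (compose_so3): [0.4468 -0.3981 0.8012; -0.2469 0.8059 0.5381; -0.8599 -0.4383 0.2617]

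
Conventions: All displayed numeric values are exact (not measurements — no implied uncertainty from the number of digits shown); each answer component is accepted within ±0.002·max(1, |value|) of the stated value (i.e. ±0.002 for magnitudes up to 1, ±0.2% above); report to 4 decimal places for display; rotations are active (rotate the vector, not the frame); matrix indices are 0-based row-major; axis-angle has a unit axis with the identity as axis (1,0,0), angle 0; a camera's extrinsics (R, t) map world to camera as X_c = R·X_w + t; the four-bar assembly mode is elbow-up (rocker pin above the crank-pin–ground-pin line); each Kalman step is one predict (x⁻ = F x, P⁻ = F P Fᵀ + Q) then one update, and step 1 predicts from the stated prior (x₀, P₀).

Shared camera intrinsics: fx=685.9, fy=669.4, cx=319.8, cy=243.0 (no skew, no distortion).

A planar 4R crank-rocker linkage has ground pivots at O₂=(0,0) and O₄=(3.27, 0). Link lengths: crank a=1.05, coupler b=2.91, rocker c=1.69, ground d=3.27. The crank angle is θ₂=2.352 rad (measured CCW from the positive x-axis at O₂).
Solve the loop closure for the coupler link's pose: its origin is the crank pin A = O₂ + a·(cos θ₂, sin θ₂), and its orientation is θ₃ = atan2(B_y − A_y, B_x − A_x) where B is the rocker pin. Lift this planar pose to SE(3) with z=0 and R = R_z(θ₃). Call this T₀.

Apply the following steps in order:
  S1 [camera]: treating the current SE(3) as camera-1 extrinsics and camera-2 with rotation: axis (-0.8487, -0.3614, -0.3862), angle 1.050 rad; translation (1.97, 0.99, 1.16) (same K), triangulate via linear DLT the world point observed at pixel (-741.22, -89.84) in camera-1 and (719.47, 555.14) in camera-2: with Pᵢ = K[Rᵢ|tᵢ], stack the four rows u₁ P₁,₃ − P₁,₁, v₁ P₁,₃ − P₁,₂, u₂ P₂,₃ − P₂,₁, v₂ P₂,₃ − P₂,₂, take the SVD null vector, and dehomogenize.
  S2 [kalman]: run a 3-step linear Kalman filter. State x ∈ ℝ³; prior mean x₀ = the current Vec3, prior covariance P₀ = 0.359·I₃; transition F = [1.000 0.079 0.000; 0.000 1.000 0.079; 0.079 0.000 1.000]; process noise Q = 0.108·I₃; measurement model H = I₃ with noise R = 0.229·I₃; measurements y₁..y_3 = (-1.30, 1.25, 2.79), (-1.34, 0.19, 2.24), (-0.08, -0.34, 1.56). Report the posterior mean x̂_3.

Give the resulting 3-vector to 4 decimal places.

source (fourbar_fk): coupler pose = R=[0.9851 -0.1717 0.0000; 0.1717 0.9851 0.0000; 0.0000 0.0000 1.0000], t=(-0.7393, 0.7456, 0.0000)
after S1 (triangulate): (-0.2843, -0.9847, 0.5497)
after S2 (kf_track): (-0.6076, 0.1339, 1.7899)

result = (-0.6076, 0.1339, 1.7899)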